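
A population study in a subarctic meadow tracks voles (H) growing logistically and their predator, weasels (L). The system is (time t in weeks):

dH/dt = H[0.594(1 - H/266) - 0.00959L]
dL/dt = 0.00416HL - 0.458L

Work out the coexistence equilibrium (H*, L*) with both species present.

H* ≈ 110, L* ≈ 36.3

From dL/dt = 0 with L > 0: 0.00416H* = 0.458, so H* = 110.
Substitute into dH/dt = 0: 0.594(1 - 110/266) = 0.00959L*.
The bracket is 0.586, giving L* = 0.348/0.00959 = 36.3.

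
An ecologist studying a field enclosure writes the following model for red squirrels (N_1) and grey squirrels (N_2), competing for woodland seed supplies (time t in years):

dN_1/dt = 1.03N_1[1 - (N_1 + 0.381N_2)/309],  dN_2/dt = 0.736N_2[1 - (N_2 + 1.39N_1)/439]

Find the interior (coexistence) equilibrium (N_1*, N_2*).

Setting both brackets to zero gives the nullclines N_1 + 0.381N_2 = 309 and 1.39N_1 + N_2 = 439.
Substituting N_2 = 439 - 1.39N_1 into the first: N_1(1 - 0.381·1.39) = 309 - 0.381·439.
So N_1* = 142/0.47 = 301, and then N_2* = 439 - 1.39·301 = 20.2.

N_1* ≈ 301, N_2* ≈ 20.2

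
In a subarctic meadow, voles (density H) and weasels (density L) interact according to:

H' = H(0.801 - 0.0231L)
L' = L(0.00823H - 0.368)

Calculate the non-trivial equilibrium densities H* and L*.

Set dL/dt = 0 with L > 0: 0.00823H - 0.368 = 0, so H* = 0.368/0.00823 = 44.7.
Set dH/dt = 0 with H > 0: 0.801 - 0.0231L = 0, so L* = 0.801/0.0231 = 34.7.

H* ≈ 44.7, L* ≈ 34.7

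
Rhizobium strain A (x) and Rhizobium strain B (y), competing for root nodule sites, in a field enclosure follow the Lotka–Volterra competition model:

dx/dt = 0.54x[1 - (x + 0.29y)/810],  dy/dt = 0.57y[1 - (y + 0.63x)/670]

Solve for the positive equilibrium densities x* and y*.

x* ≈ 753, y* ≈ 195

Setting both brackets to zero gives the nullclines x + 0.29y = 810 and 0.63x + y = 670.
Substituting y = 670 - 0.63x into the first: x(1 - 0.29·0.63) = 810 - 0.29·670.
So x* = 616/0.817 = 753, and then y* = 670 - 0.63·753 = 195.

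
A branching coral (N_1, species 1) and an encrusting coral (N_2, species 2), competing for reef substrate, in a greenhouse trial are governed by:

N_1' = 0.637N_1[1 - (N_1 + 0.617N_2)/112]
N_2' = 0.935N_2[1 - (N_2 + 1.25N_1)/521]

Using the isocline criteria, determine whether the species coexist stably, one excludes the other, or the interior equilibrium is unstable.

species 2 excludes species 1

Compare the nullcline intercepts: K1/α12 = 112/0.617 = 182 < K2 = 521; K2/α21 = 521/1.25 = 417 > K1 = 112.
Since the inequalities point opposite ways, species 2 can invade but species 1 cannot.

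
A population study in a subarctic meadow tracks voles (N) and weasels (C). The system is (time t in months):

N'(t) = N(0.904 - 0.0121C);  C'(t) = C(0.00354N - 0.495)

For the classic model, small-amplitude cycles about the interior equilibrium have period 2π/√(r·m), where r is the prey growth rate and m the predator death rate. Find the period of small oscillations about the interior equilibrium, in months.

T ≈ 9.39 months

Here r = 0.904 and m = 0.495, so r·m = 0.447.
ω = √0.447 = 0.669 per month, hence T = 2π/ω ≈ 9.39 months.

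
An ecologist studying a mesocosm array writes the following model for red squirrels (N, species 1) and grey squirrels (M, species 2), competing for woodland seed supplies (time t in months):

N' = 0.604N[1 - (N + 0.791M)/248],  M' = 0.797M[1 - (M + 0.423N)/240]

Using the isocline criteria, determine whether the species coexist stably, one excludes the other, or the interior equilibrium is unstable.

Compare the nullcline intercepts: K1/α12 = 248/0.791 = 314 > K2 = 240; K2/α21 = 240/0.423 = 567 > K1 = 248.
Since both inequalities hold, each species can invade when rare, so the interior equilibrium is stable.

stable coexistence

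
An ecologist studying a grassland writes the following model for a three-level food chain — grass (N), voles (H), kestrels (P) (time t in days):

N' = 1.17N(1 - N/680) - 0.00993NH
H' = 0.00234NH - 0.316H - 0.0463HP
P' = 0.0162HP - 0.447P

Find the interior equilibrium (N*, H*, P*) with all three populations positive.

From dP/dt = 0: 0.0162H* = 0.447, so H* = 27.6.
From dN/dt = 0: 1.17(1 - N*/680) = 0.00993·27.6, giving N* = 680·(1 - 0.234) = 521.
From dH/dt = 0: 0.00234·521 - 0.316 = 0.0463P*, so P* = 0.903/0.0463 = 19.5.

N* ≈ 521, H* ≈ 27.6, P* ≈ 19.5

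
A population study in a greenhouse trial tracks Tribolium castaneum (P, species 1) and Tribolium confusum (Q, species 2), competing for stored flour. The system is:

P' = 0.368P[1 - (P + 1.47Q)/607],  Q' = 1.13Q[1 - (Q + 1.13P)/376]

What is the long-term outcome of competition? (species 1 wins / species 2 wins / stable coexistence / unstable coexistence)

species 1 excludes species 2

Compare the nullcline intercepts: K1/α12 = 607/1.47 = 413 > K2 = 376; K2/α21 = 376/1.13 = 333 < K1 = 607.
Since the inequalities point opposite ways, species 1 can invade but species 2 cannot.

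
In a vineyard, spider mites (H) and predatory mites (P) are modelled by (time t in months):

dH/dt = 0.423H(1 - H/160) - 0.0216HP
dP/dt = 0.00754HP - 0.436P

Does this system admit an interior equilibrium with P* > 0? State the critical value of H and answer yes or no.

The predator equation gives dP/dt > 0 only when H > 0.436/0.00754 = 57.8.
Without the predator, H → K = 160. Since 160 > 57.8, the predator can invade and persist.

Threshold H = 57.8; K > 57.8, so yes, the predator persists.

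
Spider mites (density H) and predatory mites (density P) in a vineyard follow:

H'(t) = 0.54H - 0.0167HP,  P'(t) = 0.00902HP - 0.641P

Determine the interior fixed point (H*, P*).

Set dP/dt = 0 with P > 0: 0.00902H - 0.641 = 0, so H* = 0.641/0.00902 = 71.1.
Set dH/dt = 0 with H > 0: 0.54 - 0.0167P = 0, so P* = 0.54/0.0167 = 32.3.

H* ≈ 71.1, P* ≈ 32.3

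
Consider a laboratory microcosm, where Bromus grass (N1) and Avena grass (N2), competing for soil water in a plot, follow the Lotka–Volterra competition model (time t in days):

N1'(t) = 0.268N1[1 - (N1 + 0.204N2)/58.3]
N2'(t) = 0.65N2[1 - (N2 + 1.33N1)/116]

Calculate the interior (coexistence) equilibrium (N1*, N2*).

Setting both brackets to zero gives the nullclines N1 + 0.204N2 = 58.3 and 1.33N1 + N2 = 116.
Substituting N2 = 116 - 1.33N1 into the first: N1(1 - 0.204·1.33) = 58.3 - 0.204·116.
So N1* = 34.6/0.729 = 47.5, and then N2* = 116 - 1.33·47.5 = 52.8.

N1* ≈ 47.5, N2* ≈ 52.8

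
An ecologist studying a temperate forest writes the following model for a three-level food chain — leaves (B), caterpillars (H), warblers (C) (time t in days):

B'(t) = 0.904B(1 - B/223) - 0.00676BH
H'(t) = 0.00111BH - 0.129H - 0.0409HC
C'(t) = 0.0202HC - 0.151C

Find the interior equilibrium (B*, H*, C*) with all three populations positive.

B* ≈ 211, H* ≈ 7.48, C* ≈ 2.56

From dC/dt = 0: 0.0202H* = 0.151, so H* = 7.48.
From dB/dt = 0: 0.904(1 - B*/223) = 0.00676·7.48, giving B* = 223·(1 - 0.0559) = 211.
From dH/dt = 0: 0.00111·211 - 0.129 = 0.0409C*, so C* = 0.105/0.0409 = 2.56.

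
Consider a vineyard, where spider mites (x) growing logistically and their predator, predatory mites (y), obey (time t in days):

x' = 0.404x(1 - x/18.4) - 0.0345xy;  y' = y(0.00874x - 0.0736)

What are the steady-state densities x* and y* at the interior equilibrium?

x* ≈ 8.42, y* ≈ 6.35

From dy/dt = 0 with y > 0: 0.00874x* = 0.0736, so x* = 8.42.
Substitute into dx/dt = 0: 0.404(1 - 8.42/18.4) = 0.0345y*.
The bracket is 0.542, giving y* = 0.219/0.0345 = 6.35.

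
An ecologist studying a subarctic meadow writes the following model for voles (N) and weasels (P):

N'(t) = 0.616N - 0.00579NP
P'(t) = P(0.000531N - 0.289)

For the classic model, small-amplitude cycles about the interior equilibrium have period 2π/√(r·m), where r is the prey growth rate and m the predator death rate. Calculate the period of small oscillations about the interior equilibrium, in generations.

Here r = 0.616 and m = 0.289, so r·m = 0.178.
ω = √0.178 = 0.422 per generation, hence T = 2π/ω ≈ 14.9 generations.

T ≈ 14.9 generations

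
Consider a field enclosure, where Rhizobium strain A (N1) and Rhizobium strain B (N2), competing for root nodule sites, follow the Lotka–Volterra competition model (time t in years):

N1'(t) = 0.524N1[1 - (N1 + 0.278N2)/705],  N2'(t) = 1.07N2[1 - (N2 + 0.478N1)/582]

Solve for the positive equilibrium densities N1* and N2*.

Setting both brackets to zero gives the nullclines N1 + 0.278N2 = 705 and 0.478N1 + N2 = 582.
Substituting N2 = 582 - 0.478N1 into the first: N1(1 - 0.278·0.478) = 705 - 0.278·582.
So N1* = 543/0.867 = 626, and then N2* = 582 - 0.478·626 = 283.

N1* ≈ 626, N2* ≈ 283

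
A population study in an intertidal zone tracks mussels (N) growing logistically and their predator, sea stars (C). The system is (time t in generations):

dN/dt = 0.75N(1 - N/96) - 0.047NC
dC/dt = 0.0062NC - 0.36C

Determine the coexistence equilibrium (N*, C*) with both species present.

From dC/dt = 0 with C > 0: 0.0062N* = 0.36, so N* = 58.1.
Substitute into dN/dt = 0: 0.75(1 - 58.1/96) = 0.047C*.
The bracket is 0.395, giving C* = 0.296/0.047 = 6.31.

N* ≈ 58.1, C* ≈ 6.31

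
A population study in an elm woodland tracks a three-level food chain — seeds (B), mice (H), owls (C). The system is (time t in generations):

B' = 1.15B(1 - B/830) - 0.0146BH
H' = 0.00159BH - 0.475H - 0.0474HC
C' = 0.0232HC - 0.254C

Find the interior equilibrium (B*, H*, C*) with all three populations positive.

B* ≈ 715, H* ≈ 10.9, C* ≈ 14

From dC/dt = 0: 0.0232H* = 0.254, so H* = 10.9.
From dB/dt = 0: 1.15(1 - B*/830) = 0.0146·10.9, giving B* = 830·(1 - 0.139) = 715.
From dH/dt = 0: 0.00159·715 - 0.475 = 0.0474C*, so C* = 0.661/0.0474 = 14.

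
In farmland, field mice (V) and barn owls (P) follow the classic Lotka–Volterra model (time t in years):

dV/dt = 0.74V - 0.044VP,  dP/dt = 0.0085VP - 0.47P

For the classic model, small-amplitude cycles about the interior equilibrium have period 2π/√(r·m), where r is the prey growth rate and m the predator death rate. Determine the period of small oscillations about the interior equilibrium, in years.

Here r = 0.74 and m = 0.47, so r·m = 0.348.
ω = √0.348 = 0.59 per year, hence T = 2π/ω ≈ 10.7 years.

T ≈ 10.7 years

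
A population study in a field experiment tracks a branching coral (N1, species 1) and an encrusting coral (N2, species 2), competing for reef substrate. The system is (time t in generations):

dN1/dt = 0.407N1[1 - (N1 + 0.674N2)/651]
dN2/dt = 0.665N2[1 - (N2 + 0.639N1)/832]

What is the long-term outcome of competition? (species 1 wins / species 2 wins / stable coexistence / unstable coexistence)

stable coexistence

Compare the nullcline intercepts: K1/α12 = 651/0.674 = 966 > K2 = 832; K2/α21 = 832/0.639 = 1300 > K1 = 651.
Since both inequalities hold, each species can invade when rare, so the interior equilibrium is stable.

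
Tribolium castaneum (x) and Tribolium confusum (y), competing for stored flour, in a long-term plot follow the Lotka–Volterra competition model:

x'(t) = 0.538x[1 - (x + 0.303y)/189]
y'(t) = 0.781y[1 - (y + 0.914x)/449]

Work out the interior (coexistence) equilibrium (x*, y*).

Setting both brackets to zero gives the nullclines x + 0.303y = 189 and 0.914x + y = 449.
Substituting y = 449 - 0.914x into the first: x(1 - 0.303·0.914) = 189 - 0.303·449.
So x* = 53/0.723 = 73.2, and then y* = 449 - 0.914·73.2 = 382.

x* ≈ 73.2, y* ≈ 382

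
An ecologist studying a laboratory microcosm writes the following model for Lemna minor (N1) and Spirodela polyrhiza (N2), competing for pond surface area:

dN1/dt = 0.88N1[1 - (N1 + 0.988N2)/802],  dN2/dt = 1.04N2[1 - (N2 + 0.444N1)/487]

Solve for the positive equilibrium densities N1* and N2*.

N1* ≈ 572, N2* ≈ 233

Setting both brackets to zero gives the nullclines N1 + 0.988N2 = 802 and 0.444N1 + N2 = 487.
Substituting N2 = 487 - 0.444N1 into the first: N1(1 - 0.988·0.444) = 802 - 0.988·487.
So N1* = 321/0.561 = 572, and then N2* = 487 - 0.444·572 = 233.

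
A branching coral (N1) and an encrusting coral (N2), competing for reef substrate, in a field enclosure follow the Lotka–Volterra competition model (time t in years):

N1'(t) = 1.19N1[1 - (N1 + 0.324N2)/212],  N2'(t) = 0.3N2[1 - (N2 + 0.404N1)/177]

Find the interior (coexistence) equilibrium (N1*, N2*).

N1* ≈ 178, N2* ≈ 105

Setting both brackets to zero gives the nullclines N1 + 0.324N2 = 212 and 0.404N1 + N2 = 177.
Substituting N2 = 177 - 0.404N1 into the first: N1(1 - 0.324·0.404) = 212 - 0.324·177.
So N1* = 155/0.869 = 178, and then N2* = 177 - 0.404·178 = 105.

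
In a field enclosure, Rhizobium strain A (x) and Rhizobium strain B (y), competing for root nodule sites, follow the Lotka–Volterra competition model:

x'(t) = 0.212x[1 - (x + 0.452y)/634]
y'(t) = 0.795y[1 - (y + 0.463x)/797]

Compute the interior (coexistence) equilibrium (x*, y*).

x* ≈ 346, y* ≈ 637

Setting both brackets to zero gives the nullclines x + 0.452y = 634 and 0.463x + y = 797.
Substituting y = 797 - 0.463x into the first: x(1 - 0.452·0.463) = 634 - 0.452·797.
So x* = 274/0.791 = 346, and then y* = 797 - 0.463·346 = 637.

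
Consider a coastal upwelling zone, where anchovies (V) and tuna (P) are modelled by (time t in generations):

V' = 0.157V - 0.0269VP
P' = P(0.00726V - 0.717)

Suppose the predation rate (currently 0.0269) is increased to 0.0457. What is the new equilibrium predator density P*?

P* ≈ 3.44

At the interior fixed point, setting dV/dt = 0 with V > 0 fixes P* = (prey growth rate)/(VP coefficient) — independent of the other coefficients.
With the change, P* = 0.157/0.0457 = 3.44; it falls from 5.84.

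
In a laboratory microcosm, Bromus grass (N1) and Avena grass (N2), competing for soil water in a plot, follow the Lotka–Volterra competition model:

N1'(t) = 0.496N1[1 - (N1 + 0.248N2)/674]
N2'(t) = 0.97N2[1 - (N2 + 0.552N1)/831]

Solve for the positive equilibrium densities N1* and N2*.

N1* ≈ 542, N2* ≈ 532

Setting both brackets to zero gives the nullclines N1 + 0.248N2 = 674 and 0.552N1 + N2 = 831.
Substituting N2 = 831 - 0.552N1 into the first: N1(1 - 0.248·0.552) = 674 - 0.248·831.
So N1* = 468/0.863 = 542, and then N2* = 831 - 0.552·542 = 532.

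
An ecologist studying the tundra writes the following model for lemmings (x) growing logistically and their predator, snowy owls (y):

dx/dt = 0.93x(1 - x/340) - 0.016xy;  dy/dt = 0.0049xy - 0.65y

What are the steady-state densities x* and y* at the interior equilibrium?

x* ≈ 133, y* ≈ 35.4

From dy/dt = 0 with y > 0: 0.0049x* = 0.65, so x* = 133.
Substitute into dx/dt = 0: 0.93(1 - 133/340) = 0.016y*.
The bracket is 0.61, giving y* = 0.567/0.016 = 35.4.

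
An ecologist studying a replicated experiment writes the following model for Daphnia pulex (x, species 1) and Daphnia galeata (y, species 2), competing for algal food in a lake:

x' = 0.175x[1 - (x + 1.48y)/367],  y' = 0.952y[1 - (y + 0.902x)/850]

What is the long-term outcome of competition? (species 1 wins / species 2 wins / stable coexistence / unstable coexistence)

Compare the nullcline intercepts: K1/α12 = 367/1.48 = 248 < K2 = 850; K2/α21 = 850/0.902 = 942 > K1 = 367.
Since the inequalities point opposite ways, species 2 can invade but species 1 cannot.

species 2 excludes species 1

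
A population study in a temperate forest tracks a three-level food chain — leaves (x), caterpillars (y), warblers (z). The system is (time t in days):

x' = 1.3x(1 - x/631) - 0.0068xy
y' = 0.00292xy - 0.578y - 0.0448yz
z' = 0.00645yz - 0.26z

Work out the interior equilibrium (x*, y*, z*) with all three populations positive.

From dz/dt = 0: 0.00645y* = 0.26, so y* = 40.3.
From dx/dt = 0: 1.3(1 - x*/631) = 0.0068·40.3, giving x* = 631·(1 - 0.211) = 498.
From dy/dt = 0: 0.00292·498 - 0.578 = 0.0448z*, so z* = 0.876/0.0448 = 19.6.

x* ≈ 498, y* ≈ 40.3, z* ≈ 19.6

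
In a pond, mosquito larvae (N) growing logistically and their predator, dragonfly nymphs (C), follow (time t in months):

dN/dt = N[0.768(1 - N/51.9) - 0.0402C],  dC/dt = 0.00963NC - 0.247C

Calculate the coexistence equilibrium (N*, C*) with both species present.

From dC/dt = 0 with C > 0: 0.00963N* = 0.247, so N* = 25.6.
Substitute into dN/dt = 0: 0.768(1 - 25.6/51.9) = 0.0402C*.
The bracket is 0.506, giving C* = 0.388/0.0402 = 9.66.

N* ≈ 25.6, C* ≈ 9.66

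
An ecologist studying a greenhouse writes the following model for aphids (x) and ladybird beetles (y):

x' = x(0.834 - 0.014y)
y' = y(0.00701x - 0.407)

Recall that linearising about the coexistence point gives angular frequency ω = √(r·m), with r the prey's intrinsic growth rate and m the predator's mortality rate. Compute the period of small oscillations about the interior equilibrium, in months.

Here r = 0.834 and m = 0.407, so r·m = 0.339.
ω = √0.339 = 0.583 per month, hence T = 2π/ω ≈ 10.8 months.

T ≈ 10.8 months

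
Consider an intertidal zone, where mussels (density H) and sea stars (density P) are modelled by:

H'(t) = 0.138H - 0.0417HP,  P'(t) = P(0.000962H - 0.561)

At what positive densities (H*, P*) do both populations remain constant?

Set dP/dt = 0 with P > 0: 0.000962H - 0.561 = 0, so H* = 0.561/0.000962 = 583.
Set dH/dt = 0 with H > 0: 0.138 - 0.0417P = 0, so P* = 0.138/0.0417 = 3.31.

H* ≈ 583, P* ≈ 3.31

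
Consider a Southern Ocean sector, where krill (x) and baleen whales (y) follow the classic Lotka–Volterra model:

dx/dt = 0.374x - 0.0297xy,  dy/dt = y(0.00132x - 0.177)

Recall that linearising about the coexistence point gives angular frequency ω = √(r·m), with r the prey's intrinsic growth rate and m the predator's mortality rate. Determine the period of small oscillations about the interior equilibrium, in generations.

Here r = 0.374 and m = 0.177, so r·m = 0.0662.
ω = √0.0662 = 0.257 per generation, hence T = 2π/ω ≈ 24.4 generations.

T ≈ 24.4 generations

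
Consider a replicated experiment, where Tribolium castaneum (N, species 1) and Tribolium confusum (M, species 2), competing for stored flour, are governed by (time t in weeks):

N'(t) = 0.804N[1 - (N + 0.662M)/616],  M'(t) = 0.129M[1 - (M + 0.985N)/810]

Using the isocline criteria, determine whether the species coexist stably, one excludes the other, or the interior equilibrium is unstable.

stable coexistence

Compare the nullcline intercepts: K1/α12 = 616/0.662 = 931 > K2 = 810; K2/α21 = 810/0.985 = 822 > K1 = 616.
Since both inequalities hold, each species can invade when rare, so the interior equilibrium is stable.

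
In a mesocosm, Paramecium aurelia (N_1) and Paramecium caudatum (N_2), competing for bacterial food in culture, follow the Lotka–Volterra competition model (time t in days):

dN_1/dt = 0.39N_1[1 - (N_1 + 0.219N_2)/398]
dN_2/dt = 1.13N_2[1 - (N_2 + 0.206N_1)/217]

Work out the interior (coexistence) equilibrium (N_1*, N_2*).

Setting both brackets to zero gives the nullclines N_1 + 0.219N_2 = 398 and 0.206N_1 + N_2 = 217.
Substituting N_2 = 217 - 0.206N_1 into the first: N_1(1 - 0.219·0.206) = 398 - 0.219·217.
So N_1* = 350/0.955 = 367, and then N_2* = 217 - 0.206·367 = 141.

N_1* ≈ 367, N_2* ≈ 141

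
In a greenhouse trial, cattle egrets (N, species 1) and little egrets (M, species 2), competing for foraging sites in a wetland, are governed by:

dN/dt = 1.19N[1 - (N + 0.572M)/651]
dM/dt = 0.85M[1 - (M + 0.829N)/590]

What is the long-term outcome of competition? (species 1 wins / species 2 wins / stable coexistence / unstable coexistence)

stable coexistence

Compare the nullcline intercepts: K1/α12 = 651/0.572 = 1140 > K2 = 590; K2/α21 = 590/0.829 = 712 > K1 = 651.
Since both inequalities hold, each species can invade when rare, so the interior equilibrium is stable.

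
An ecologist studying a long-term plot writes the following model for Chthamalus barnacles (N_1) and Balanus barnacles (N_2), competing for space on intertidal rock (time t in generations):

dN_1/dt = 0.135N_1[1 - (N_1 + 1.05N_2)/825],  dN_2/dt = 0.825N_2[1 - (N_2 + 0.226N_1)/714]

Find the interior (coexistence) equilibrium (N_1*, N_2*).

N_1* ≈ 98.7, N_2* ≈ 692

Setting both brackets to zero gives the nullclines N_1 + 1.05N_2 = 825 and 0.226N_1 + N_2 = 714.
Substituting N_2 = 714 - 0.226N_1 into the first: N_1(1 - 1.05·0.226) = 825 - 1.05·714.
So N_1* = 75.3/0.763 = 98.7, and then N_2* = 714 - 0.226·98.7 = 692.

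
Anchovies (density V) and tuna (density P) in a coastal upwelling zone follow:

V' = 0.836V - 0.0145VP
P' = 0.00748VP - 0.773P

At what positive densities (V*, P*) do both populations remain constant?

V* ≈ 103, P* ≈ 57.7

Set dP/dt = 0 with P > 0: 0.00748V - 0.773 = 0, so V* = 0.773/0.00748 = 103.
Set dV/dt = 0 with V > 0: 0.836 - 0.0145P = 0, so P* = 0.836/0.0145 = 57.7.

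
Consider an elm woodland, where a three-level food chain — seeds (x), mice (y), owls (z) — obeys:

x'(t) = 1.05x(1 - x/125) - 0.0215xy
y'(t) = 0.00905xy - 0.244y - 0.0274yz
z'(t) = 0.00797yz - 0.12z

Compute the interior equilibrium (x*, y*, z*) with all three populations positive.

x* ≈ 86.5, y* ≈ 15.1, z* ≈ 19.7

From dz/dt = 0: 0.00797y* = 0.12, so y* = 15.1.
From dx/dt = 0: 1.05(1 - x*/125) = 0.0215·15.1, giving x* = 125·(1 - 0.308) = 86.5.
From dy/dt = 0: 0.00905·86.5 - 0.244 = 0.0274z*, so z* = 0.538/0.0274 = 19.7.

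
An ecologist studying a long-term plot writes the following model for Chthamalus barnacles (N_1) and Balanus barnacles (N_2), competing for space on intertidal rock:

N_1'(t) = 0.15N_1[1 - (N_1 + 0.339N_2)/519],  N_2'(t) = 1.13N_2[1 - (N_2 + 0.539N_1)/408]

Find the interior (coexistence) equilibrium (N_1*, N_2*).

N_1* ≈ 466, N_2* ≈ 157

Setting both brackets to zero gives the nullclines N_1 + 0.339N_2 = 519 and 0.539N_1 + N_2 = 408.
Substituting N_2 = 408 - 0.539N_1 into the first: N_1(1 - 0.339·0.539) = 519 - 0.339·408.
So N_1* = 381/0.817 = 466, and then N_2* = 408 - 0.539·466 = 157.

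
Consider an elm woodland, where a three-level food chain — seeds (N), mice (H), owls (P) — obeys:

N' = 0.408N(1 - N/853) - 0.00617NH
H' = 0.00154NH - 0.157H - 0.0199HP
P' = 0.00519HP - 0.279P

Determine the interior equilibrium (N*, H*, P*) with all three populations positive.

N* ≈ 160, H* ≈ 53.8, P* ≈ 4.46

From dP/dt = 0: 0.00519H* = 0.279, so H* = 53.8.
From dN/dt = 0: 0.408(1 - N*/853) = 0.00617·53.8, giving N* = 853·(1 - 0.813) = 160.
From dH/dt = 0: 0.00154·160 - 0.157 = 0.0199P*, so P* = 0.0887/0.0199 = 4.46.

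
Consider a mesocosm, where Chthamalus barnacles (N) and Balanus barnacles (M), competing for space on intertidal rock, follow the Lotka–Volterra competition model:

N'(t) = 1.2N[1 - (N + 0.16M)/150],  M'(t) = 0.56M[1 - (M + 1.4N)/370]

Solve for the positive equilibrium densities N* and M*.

Setting both brackets to zero gives the nullclines N + 0.16M = 150 and 1.4N + M = 370.
Substituting M = 370 - 1.4N into the first: N(1 - 0.16·1.4) = 150 - 0.16·370.
So N* = 90.8/0.776 = 117, and then M* = 370 - 1.4·117 = 206.

N* ≈ 117, M* ≈ 206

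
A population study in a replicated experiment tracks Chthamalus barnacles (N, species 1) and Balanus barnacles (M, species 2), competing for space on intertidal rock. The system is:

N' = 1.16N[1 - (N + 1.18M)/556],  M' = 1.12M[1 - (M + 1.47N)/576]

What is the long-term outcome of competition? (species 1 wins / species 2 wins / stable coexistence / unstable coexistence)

unstable coexistence (outcome depends on initial conditions)

Compare the nullcline intercepts: K1/α12 = 556/1.18 = 471 < K2 = 576; K2/α21 = 576/1.47 = 392 < K1 = 556.
Since both are reversed, neither can invade when rare; the interior point is a saddle.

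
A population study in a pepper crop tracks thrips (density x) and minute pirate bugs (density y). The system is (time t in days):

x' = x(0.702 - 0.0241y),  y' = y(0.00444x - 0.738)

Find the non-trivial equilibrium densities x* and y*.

x* ≈ 166, y* ≈ 29.1

Set dy/dt = 0 with y > 0: 0.00444x - 0.738 = 0, so x* = 0.738/0.00444 = 166.
Set dx/dt = 0 with x > 0: 0.702 - 0.0241y = 0, so y* = 0.702/0.0241 = 29.1.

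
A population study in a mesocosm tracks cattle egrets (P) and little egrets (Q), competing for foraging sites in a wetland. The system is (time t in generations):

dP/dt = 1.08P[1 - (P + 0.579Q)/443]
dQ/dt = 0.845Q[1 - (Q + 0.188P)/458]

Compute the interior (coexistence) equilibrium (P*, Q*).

P* ≈ 200, Q* ≈ 420

Setting both brackets to zero gives the nullclines P + 0.579Q = 443 and 0.188P + Q = 458.
Substituting Q = 458 - 0.188P into the first: P(1 - 0.579·0.188) = 443 - 0.579·458.
So P* = 178/0.891 = 200, and then Q* = 458 - 0.188·200 = 420.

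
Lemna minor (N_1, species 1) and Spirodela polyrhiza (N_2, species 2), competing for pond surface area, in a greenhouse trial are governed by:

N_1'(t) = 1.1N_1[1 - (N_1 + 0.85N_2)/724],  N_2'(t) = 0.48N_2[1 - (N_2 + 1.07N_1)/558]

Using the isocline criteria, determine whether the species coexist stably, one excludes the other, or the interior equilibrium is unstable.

Compare the nullcline intercepts: K1/α12 = 724/0.85 = 852 > K2 = 558; K2/α21 = 558/1.07 = 521 < K1 = 724.
Since the inequalities point opposite ways, species 1 can invade but species 2 cannot.

species 1 excludes species 2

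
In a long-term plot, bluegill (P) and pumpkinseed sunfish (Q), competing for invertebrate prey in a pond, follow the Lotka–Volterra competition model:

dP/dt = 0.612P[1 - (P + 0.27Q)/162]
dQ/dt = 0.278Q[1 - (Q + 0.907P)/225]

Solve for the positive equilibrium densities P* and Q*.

P* ≈ 134, Q* ≈ 103

Setting both brackets to zero gives the nullclines P + 0.27Q = 162 and 0.907P + Q = 225.
Substituting Q = 225 - 0.907P into the first: P(1 - 0.27·0.907) = 162 - 0.27·225.
So P* = 101/0.755 = 134, and then Q* = 225 - 0.907·134 = 103.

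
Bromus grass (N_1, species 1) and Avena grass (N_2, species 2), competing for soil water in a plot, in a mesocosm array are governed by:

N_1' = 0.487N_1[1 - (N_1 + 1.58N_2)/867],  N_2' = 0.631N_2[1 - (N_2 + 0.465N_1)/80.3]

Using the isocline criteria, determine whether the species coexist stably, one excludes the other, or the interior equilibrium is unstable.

Compare the nullcline intercepts: K1/α12 = 867/1.58 = 549 > K2 = 80.3; K2/α21 = 80.3/0.465 = 173 < K1 = 867.
Since the inequalities point opposite ways, species 1 can invade but species 2 cannot.

species 1 excludes species 2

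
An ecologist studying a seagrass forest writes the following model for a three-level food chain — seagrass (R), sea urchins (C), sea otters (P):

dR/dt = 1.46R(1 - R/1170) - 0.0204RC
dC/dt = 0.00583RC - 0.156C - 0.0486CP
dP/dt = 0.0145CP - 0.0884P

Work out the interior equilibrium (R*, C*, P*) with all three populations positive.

R* ≈ 1070, C* ≈ 6.1, P* ≈ 125

From dP/dt = 0: 0.0145C* = 0.0884, so C* = 6.1.
From dR/dt = 0: 1.46(1 - R*/1170) = 0.0204·6.1, giving R* = 1170·(1 - 0.0852) = 1070.
From dC/dt = 0: 0.00583·1070 - 0.156 = 0.0486P*, so P* = 6.08/0.0486 = 125.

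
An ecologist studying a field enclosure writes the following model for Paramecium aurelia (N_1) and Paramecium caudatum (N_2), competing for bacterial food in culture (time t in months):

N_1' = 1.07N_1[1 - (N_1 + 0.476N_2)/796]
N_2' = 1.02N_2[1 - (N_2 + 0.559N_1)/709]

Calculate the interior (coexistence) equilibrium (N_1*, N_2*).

Setting both brackets to zero gives the nullclines N_1 + 0.476N_2 = 796 and 0.559N_1 + N_2 = 709.
Substituting N_2 = 709 - 0.559N_1 into the first: N_1(1 - 0.476·0.559) = 796 - 0.476·709.
So N_1* = 459/0.734 = 625, and then N_2* = 709 - 0.559·625 = 360.

N_1* ≈ 625, N_2* ≈ 360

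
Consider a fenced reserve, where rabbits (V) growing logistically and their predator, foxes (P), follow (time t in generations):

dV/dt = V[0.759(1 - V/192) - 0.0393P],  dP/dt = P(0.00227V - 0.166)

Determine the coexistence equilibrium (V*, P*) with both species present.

V* ≈ 73.1, P* ≈ 12

From dP/dt = 0 with P > 0: 0.00227V* = 0.166, so V* = 73.1.
Substitute into dV/dt = 0: 0.759(1 - 73.1/192) = 0.0393P*.
The bracket is 0.619, giving P* = 0.47/0.0393 = 12.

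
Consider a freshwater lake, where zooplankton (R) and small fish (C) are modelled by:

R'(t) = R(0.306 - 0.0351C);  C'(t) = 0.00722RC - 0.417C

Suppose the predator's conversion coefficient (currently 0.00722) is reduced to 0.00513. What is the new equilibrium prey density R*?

R* ≈ 81.3

At the interior fixed point, setting dC/dt = 0 with C > 0 fixes R* = (predator death rate)/(RC coefficient) — independent of the other coefficients.
With the change, R* = 0.417/0.00513 = 81.3; it rises from 57.8.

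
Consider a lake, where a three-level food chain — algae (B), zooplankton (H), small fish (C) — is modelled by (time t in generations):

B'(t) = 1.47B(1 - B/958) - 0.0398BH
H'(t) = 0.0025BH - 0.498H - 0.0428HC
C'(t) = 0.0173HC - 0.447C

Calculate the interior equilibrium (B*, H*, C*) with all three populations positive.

From dC/dt = 0: 0.0173H* = 0.447, so H* = 25.8.
From dB/dt = 0: 1.47(1 - B*/958) = 0.0398·25.8, giving B* = 958·(1 - 0.7) = 288.
From dH/dt = 0: 0.0025·288 - 0.498 = 0.0428C*, so C* = 0.222/0.0428 = 5.18.

B* ≈ 288, H* ≈ 25.8, C* ≈ 5.18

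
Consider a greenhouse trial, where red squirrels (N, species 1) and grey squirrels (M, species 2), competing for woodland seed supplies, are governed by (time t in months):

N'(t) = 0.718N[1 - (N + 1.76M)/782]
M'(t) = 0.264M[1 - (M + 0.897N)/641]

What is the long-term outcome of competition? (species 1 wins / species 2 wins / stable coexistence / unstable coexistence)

Compare the nullcline intercepts: K1/α12 = 782/1.76 = 444 < K2 = 641; K2/α21 = 641/0.897 = 715 < K1 = 782.
Since both are reversed, neither can invade when rare; the interior point is a saddle.

unstable coexistence (outcome depends on initial conditions)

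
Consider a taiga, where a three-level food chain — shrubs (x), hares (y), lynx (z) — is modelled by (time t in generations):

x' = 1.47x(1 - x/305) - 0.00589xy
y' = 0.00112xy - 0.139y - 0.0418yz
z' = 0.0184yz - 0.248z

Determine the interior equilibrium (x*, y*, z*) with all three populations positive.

From dz/dt = 0: 0.0184y* = 0.248, so y* = 13.5.
From dx/dt = 0: 1.47(1 - x*/305) = 0.00589·13.5, giving x* = 305·(1 - 0.054) = 289.
From dy/dt = 0: 0.00112·289 - 0.139 = 0.0418z*, so z* = 0.184/0.0418 = 4.41.

x* ≈ 289, y* ≈ 13.5, z* ≈ 4.41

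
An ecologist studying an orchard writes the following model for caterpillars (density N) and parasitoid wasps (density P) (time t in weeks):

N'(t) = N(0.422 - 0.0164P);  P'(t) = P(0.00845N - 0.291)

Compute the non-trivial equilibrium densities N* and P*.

Set dP/dt = 0 with P > 0: 0.00845N - 0.291 = 0, so N* = 0.291/0.00845 = 34.4.
Set dN/dt = 0 with N > 0: 0.422 - 0.0164P = 0, so P* = 0.422/0.0164 = 25.7.

N* ≈ 34.4, P* ≈ 25.7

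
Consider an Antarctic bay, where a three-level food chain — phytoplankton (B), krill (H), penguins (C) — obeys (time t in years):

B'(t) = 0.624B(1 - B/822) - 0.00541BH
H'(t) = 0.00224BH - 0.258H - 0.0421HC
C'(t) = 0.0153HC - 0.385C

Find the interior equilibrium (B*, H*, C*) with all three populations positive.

From dC/dt = 0: 0.0153H* = 0.385, so H* = 25.2.
From dB/dt = 0: 0.624(1 - B*/822) = 0.00541·25.2, giving B* = 822·(1 - 0.218) = 643.
From dH/dt = 0: 0.00224·643 - 0.258 = 0.0421C*, so C* = 1.18/0.0421 = 28.1.

B* ≈ 643, H* ≈ 25.2, C* ≈ 28.1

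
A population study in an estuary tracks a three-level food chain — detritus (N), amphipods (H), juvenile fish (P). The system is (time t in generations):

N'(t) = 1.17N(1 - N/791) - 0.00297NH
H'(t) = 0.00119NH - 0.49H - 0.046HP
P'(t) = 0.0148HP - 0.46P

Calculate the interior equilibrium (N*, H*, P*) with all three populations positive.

From dP/dt = 0: 0.0148H* = 0.46, so H* = 31.1.
From dN/dt = 0: 1.17(1 - N*/791) = 0.00297·31.1, giving N* = 791·(1 - 0.0789) = 729.
From dH/dt = 0: 0.00119·729 - 0.49 = 0.046P*, so P* = 0.377/0.046 = 8.2.

N* ≈ 729, H* ≈ 31.1, P* ≈ 8.2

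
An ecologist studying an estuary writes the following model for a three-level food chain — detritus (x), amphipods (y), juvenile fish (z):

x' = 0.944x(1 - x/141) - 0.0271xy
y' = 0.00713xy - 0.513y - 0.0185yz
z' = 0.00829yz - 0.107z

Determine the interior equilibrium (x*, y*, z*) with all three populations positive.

x* ≈ 88.8, y* ≈ 12.9, z* ≈ 6.48

From dz/dt = 0: 0.00829y* = 0.107, so y* = 12.9.
From dx/dt = 0: 0.944(1 - x*/141) = 0.0271·12.9, giving x* = 141·(1 - 0.371) = 88.8.
From dy/dt = 0: 0.00713·88.8 - 0.513 = 0.0185z*, so z* = 0.12/0.0185 = 6.48.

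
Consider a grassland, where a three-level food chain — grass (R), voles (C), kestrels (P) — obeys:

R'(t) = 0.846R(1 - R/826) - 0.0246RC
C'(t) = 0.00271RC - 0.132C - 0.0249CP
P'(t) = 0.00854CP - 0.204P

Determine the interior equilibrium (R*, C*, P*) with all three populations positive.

R* ≈ 252, C* ≈ 23.9, P* ≈ 22.2

From dP/dt = 0: 0.00854C* = 0.204, so C* = 23.9.
From dR/dt = 0: 0.846(1 - R*/826) = 0.0246·23.9, giving R* = 826·(1 - 0.695) = 252.
From dC/dt = 0: 0.00271·252 - 0.132 = 0.0249P*, so P* = 0.552/0.0249 = 22.2.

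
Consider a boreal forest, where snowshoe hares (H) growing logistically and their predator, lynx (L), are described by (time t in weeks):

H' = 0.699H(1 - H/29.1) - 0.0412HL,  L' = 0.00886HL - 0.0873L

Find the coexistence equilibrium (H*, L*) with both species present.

From dL/dt = 0 with L > 0: 0.00886H* = 0.0873, so H* = 9.85.
Substitute into dH/dt = 0: 0.699(1 - 9.85/29.1) = 0.0412L*.
The bracket is 0.661, giving L* = 0.462/0.0412 = 11.2.

H* ≈ 9.85, L* ≈ 11.2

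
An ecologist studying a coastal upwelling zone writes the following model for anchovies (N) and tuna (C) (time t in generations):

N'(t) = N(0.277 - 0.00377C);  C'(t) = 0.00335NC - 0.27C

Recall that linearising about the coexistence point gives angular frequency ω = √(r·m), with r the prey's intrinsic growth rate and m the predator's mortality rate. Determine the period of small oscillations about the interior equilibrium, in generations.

Here r = 0.277 and m = 0.27, so r·m = 0.0748.
ω = √0.0748 = 0.273 per generation, hence T = 2π/ω ≈ 23 generations.

T ≈ 23 generations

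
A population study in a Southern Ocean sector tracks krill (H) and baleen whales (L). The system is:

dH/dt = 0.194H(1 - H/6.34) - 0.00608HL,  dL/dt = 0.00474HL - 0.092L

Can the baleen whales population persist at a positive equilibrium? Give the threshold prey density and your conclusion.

Threshold H = 19.4; K < 19.4, so no, the predator goes extinct.

The predator equation gives dL/dt > 0 only when H > 0.092/0.00474 = 19.4.
Without the predator, H → K = 6.34. Since 6.34 < 19.4, the predator cannot invade.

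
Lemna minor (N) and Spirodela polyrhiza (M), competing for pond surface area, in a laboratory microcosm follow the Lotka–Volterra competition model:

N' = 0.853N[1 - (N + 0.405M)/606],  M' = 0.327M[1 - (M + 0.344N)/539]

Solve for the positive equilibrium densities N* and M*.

Setting both brackets to zero gives the nullclines N + 0.405M = 606 and 0.344N + M = 539.
Substituting M = 539 - 0.344N into the first: N(1 - 0.405·0.344) = 606 - 0.405·539.
So N* = 388/0.861 = 450, and then M* = 539 - 0.344·450 = 384.

N* ≈ 450, M* ≈ 384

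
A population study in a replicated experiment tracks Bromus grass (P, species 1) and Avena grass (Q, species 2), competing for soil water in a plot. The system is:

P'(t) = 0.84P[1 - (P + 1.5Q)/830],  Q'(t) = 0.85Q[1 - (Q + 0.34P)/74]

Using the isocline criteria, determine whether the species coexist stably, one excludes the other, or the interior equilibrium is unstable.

species 1 excludes species 2

Compare the nullcline intercepts: K1/α12 = 830/1.5 = 553 > K2 = 74; K2/α21 = 74/0.34 = 218 < K1 = 830.
Since the inequalities point opposite ways, species 1 can invade but species 2 cannot.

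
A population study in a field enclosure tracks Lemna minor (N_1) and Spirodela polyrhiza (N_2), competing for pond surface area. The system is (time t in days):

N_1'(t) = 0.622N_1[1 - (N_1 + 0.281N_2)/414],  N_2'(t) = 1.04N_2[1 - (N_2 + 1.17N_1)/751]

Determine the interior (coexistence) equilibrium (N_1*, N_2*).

Setting both brackets to zero gives the nullclines N_1 + 0.281N_2 = 414 and 1.17N_1 + N_2 = 751.
Substituting N_2 = 751 - 1.17N_1 into the first: N_1(1 - 0.281·1.17) = 414 - 0.281·751.
So N_1* = 203/0.671 = 302, and then N_2* = 751 - 1.17·302 = 397.

N_1* ≈ 302, N_2* ≈ 397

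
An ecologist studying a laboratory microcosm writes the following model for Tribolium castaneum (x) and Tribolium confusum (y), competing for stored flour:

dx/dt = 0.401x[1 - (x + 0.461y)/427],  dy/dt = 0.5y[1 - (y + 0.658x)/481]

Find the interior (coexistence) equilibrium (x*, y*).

x* ≈ 295, y* ≈ 287

Setting both brackets to zero gives the nullclines x + 0.461y = 427 and 0.658x + y = 481.
Substituting y = 481 - 0.658x into the first: x(1 - 0.461·0.658) = 427 - 0.461·481.
So x* = 205/0.697 = 295, and then y* = 481 - 0.658·295 = 287.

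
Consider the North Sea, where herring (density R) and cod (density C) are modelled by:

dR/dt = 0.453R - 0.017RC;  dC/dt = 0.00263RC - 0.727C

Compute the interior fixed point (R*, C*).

Set dC/dt = 0 with C > 0: 0.00263R - 0.727 = 0, so R* = 0.727/0.00263 = 276.
Set dR/dt = 0 with R > 0: 0.453 - 0.017C = 0, so C* = 0.453/0.017 = 26.6.

R* ≈ 276, C* ≈ 26.6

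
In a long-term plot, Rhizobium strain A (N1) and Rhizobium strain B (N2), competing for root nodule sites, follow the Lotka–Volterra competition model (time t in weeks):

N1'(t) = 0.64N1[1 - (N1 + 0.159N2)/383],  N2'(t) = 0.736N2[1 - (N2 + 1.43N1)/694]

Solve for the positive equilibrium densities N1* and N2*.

Setting both brackets to zero gives the nullclines N1 + 0.159N2 = 383 and 1.43N1 + N2 = 694.
Substituting N2 = 694 - 1.43N1 into the first: N1(1 - 0.159·1.43) = 383 - 0.159·694.
So N1* = 273/0.773 = 353, and then N2* = 694 - 1.43·353 = 189.

N1* ≈ 353, N2* ≈ 189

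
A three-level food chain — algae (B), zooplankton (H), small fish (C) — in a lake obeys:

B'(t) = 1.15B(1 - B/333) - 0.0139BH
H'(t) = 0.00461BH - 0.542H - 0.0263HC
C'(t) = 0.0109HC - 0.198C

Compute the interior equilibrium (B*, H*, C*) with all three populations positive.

B* ≈ 260, H* ≈ 18.2, C* ≈ 24.9

From dC/dt = 0: 0.0109H* = 0.198, so H* = 18.2.
From dB/dt = 0: 1.15(1 - B*/333) = 0.0139·18.2, giving B* = 333·(1 - 0.22) = 260.
From dH/dt = 0: 0.00461·260 - 0.542 = 0.0263C*, so C* = 0.656/0.0263 = 24.9.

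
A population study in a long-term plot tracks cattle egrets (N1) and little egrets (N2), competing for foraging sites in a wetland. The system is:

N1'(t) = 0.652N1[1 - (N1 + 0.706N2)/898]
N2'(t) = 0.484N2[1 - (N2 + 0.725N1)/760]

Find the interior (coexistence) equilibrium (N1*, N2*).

N1* ≈ 740, N2* ≈ 223

Setting both brackets to zero gives the nullclines N1 + 0.706N2 = 898 and 0.725N1 + N2 = 760.
Substituting N2 = 760 - 0.725N1 into the first: N1(1 - 0.706·0.725) = 898 - 0.706·760.
So N1* = 361/0.488 = 740, and then N2* = 760 - 0.725·740 = 223.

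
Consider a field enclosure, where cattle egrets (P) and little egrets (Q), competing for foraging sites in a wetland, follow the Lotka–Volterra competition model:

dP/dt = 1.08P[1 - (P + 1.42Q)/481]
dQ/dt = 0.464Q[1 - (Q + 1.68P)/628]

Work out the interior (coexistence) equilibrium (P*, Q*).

P* ≈ 296, Q* ≈ 130

Setting both brackets to zero gives the nullclines P + 1.42Q = 481 and 1.68P + Q = 628.
Substituting Q = 628 - 1.68P into the first: P(1 - 1.42·1.68) = 481 - 1.42·628.
So P* = -411/-1.39 = 296, and then Q* = 628 - 1.68·296 = 130.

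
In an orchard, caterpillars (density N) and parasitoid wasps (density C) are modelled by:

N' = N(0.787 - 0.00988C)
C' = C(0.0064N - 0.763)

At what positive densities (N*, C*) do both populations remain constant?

N* ≈ 119, C* ≈ 79.7

Set dC/dt = 0 with C > 0: 0.0064N - 0.763 = 0, so N* = 0.763/0.0064 = 119.
Set dN/dt = 0 with N > 0: 0.787 - 0.00988C = 0, so C* = 0.787/0.00988 = 79.7.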